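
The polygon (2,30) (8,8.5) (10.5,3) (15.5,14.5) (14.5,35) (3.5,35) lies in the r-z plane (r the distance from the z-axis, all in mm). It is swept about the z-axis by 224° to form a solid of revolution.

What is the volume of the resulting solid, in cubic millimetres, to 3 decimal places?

Volume = 10687.617 mm³

Profile (r,z), 6 vertices: (2,30) (8,8.5) (10.5,3) (15.5,14.5) (14.5,35) (3.5,35)
edge 0: (2,30)→(8,8.5)  cross = 2·8.5 − 8·30 = -223.0000; (r_i+r_j)·cross = 10·-223.0000 = -2230.0000
edge 1: (8,8.5)→(10.5,3)  cross = 8·3 − 10.5·8.5 = -65.2500; (r_i+r_j)·cross = 18.5·-65.2500 = -1207.1250
edge 2: (10.5,3)→(15.5,14.5)  cross = 10.5·14.5 − 15.5·3 = 105.7500; (r_i+r_j)·cross = 26·105.7500 = 2749.5000
edge 3: (15.5,14.5)→(14.5,35)  cross = 15.5·35 − 14.5·14.5 = 332.2500; (r_i+r_j)·cross = 30·332.2500 = 9967.5000
edge 4: (14.5,35)→(3.5,35)  cross = 14.5·35 − 3.5·35 = 385.0000; (r_i+r_j)·cross = 18·385.0000 = 6930.0000
edge 5: (3.5,35)→(2,30)  cross = 3.5·30 − 2·35 = 35.0000; (r_i+r_j)·cross = 5.5·35.0000 = 192.5000
Σcross = 569.7500 → A = |Σcross|/2 = 284.8750 mm²
Σ(r_i+r_j)·cross = 16402.3750 → first moment M = |Σ|/6 = 2733.7292
R_c = M/A = 2733.7292/284.8750 = 9.5962 mm
θ = 224° = 3.909538 rad
V = θ·R_c·A = 3.909538·9.5962·284.8750 = 10687.617 mm³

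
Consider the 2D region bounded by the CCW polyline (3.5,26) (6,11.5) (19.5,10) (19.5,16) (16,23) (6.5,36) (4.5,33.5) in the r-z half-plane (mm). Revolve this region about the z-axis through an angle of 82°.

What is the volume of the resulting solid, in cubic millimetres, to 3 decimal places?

Volume = 3891.888 mm³

Profile (r,z), 7 vertices: (3.5,26) (6,11.5) (19.5,10) (19.5,16) (16,23) (6.5,36) (4.5,33.5)
edge 0: (3.5,26)→(6,11.5)  cross = 3.5·11.5 − 6·26 = -115.7500; (r_i+r_j)·cross = 9.5·-115.7500 = -1099.6250
edge 1: (6,11.5)→(19.5,10)  cross = 6·10 − 19.5·11.5 = -164.2500; (r_i+r_j)·cross = 25.5·-164.2500 = -4188.3750
edge 2: (19.5,10)→(19.5,16)  cross = 19.5·16 − 19.5·10 = 117.0000; (r_i+r_j)·cross = 39·117.0000 = 4563.0000
edge 3: (19.5,16)→(16,23)  cross = 19.5·23 − 16·16 = 192.5000; (r_i+r_j)·cross = 35.5·192.5000 = 6833.7500
edge 4: (16,23)→(6.5,36)  cross = 16·36 − 6.5·23 = 426.5000; (r_i+r_j)·cross = 22.5·426.5000 = 9596.2500
edge 5: (6.5,36)→(4.5,33.5)  cross = 6.5·33.5 − 4.5·36 = 55.7500; (r_i+r_j)·cross = 11·55.7500 = 613.2500
edge 6: (4.5,33.5)→(3.5,26)  cross = 4.5·26 − 3.5·33.5 = -0.2500; (r_i+r_j)·cross = 8·-0.2500 = -2.0000
Σcross = 511.5000 → A = |Σcross|/2 = 255.7500 mm²
Σ(r_i+r_j)·cross = 16316.2500 → first moment M = |Σ|/6 = 2719.3750
R_c = M/A = 2719.3750/255.7500 = 10.6329 mm
θ = 82° = 1.431170 rad
V = θ·R_c·A = 1.431170·10.6329·255.7500 = 3891.888 mm³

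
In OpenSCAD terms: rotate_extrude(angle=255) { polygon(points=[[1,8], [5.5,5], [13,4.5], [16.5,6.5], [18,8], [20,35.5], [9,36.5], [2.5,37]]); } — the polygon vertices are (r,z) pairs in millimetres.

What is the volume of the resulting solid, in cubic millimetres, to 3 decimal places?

Volume = 24217.791 mm³

Profile (r,z), 8 vertices: (1,8) (5.5,5) (13,4.5) (16.5,6.5) (18,8) (20,35.5) (9,36.5) (2.5,37)
edge 0: (1,8)→(5.5,5)  cross = 1·5 − 5.5·8 = -39.0000; (r_i+r_j)·cross = 6.5·-39.0000 = -253.5000
edge 1: (5.5,5)→(13,4.5)  cross = 5.5·4.5 − 13·5 = -40.2500; (r_i+r_j)·cross = 18.5·-40.2500 = -744.6250
edge 2: (13,4.5)→(16.5,6.5)  cross = 13·6.5 − 16.5·4.5 = 10.2500; (r_i+r_j)·cross = 29.5·10.2500 = 302.3750
edge 3: (16.5,6.5)→(18,8)  cross = 16.5·8 − 18·6.5 = 15.0000; (r_i+r_j)·cross = 34.5·15.0000 = 517.5000
edge 4: (18,8)→(20,35.5)  cross = 18·35.5 − 20·8 = 479.0000; (r_i+r_j)·cross = 38·479.0000 = 18202.0000
edge 5: (20,35.5)→(9,36.5)  cross = 20·36.5 − 9·35.5 = 410.5000; (r_i+r_j)·cross = 29·410.5000 = 11904.5000
edge 6: (9,36.5)→(2.5,37)  cross = 9·37 − 2.5·36.5 = 241.7500; (r_i+r_j)·cross = 11.5·241.7500 = 2780.1250
edge 7: (2.5,37)→(1,8)  cross = 2.5·8 − 1·37 = -17.0000; (r_i+r_j)·cross = 3.5·-17.0000 = -59.5000
Σcross = 1060.2500 → A = |Σcross|/2 = 530.1250 mm²
Σ(r_i+r_j)·cross = 32648.8750 → first moment M = |Σ|/6 = 5441.4792
R_c = M/A = 5441.4792/530.1250 = 10.2645 mm
θ = 255° = 4.450590 rad
V = θ·R_c·A = 4.450590·10.2645·530.1250 = 24217.791 mm³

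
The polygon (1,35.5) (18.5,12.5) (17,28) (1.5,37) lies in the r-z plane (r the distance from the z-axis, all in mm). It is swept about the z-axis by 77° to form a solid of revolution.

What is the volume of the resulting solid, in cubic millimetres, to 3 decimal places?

Profile (r,z), 4 vertices: (1,35.5) (18.5,12.5) (17,28) (1.5,37)
edge 0: (1,35.5)→(18.5,12.5)  cross = 1·12.5 − 18.5·35.5 = -644.2500; (r_i+r_j)·cross = 19.5·-644.2500 = -12562.8750
edge 1: (18.5,12.5)→(17,28)  cross = 18.5·28 − 17·12.5 = 305.5000; (r_i+r_j)·cross = 35.5·305.5000 = 10845.2500
edge 2: (17,28)→(1.5,37)  cross = 17·37 − 1.5·28 = 587.0000; (r_i+r_j)·cross = 18.5·587.0000 = 10859.5000
edge 3: (1.5,37)→(1,35.5)  cross = 1.5·35.5 − 1·37 = 16.2500; (r_i+r_j)·cross = 2.5·16.2500 = 40.6250
Σcross = 264.5000 → A = |Σcross|/2 = 132.2500 mm²
Σ(r_i+r_j)·cross = 9182.5000 → first moment M = |Σ|/6 = 1530.4167
R_c = M/A = 1530.4167/132.2500 = 11.5721 mm
θ = 77° = 1.343904 rad
V = θ·R_c·A = 1.343904·11.5721·132.2500 = 2056.732 mm³

Volume = 2056.732 mm³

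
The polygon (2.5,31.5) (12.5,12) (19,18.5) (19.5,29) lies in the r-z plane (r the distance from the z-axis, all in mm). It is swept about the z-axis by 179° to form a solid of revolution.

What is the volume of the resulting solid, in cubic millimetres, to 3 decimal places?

Volume = 7231.992 mm³

Profile (r,z), 4 vertices: (2.5,31.5) (12.5,12) (19,18.5) (19.5,29)
edge 0: (2.5,31.5)→(12.5,12)  cross = 2.5·12 − 12.5·31.5 = -363.7500; (r_i+r_j)·cross = 15·-363.7500 = -5456.2500
edge 1: (12.5,12)→(19,18.5)  cross = 12.5·18.5 − 19·12 = 3.2500; (r_i+r_j)·cross = 31.5·3.2500 = 102.3750
edge 2: (19,18.5)→(19.5,29)  cross = 19·29 − 19.5·18.5 = 190.2500; (r_i+r_j)·cross = 38.5·190.2500 = 7324.6250
edge 3: (19.5,29)→(2.5,31.5)  cross = 19.5·31.5 − 2.5·29 = 541.7500; (r_i+r_j)·cross = 22·541.7500 = 11918.5000
Σcross = 371.5000 → A = |Σcross|/2 = 185.7500 mm²
Σ(r_i+r_j)·cross = 13889.2500 → first moment M = |Σ|/6 = 2314.8750
R_c = M/A = 2314.8750/185.7500 = 12.4623 mm
θ = 179° = 3.124139 rad
V = θ·R_c·A = 3.124139·12.4623·185.7500 = 7231.992 mm³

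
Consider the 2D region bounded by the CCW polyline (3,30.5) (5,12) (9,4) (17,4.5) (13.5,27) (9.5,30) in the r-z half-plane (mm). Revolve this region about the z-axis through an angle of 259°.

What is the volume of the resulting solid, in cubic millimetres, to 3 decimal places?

Volume = 11436.619 mm³

Profile (r,z), 6 vertices: (3,30.5) (5,12) (9,4) (17,4.5) (13.5,27) (9.5,30)
edge 0: (3,30.5)→(5,12)  cross = 3·12 − 5·30.5 = -116.5000; (r_i+r_j)·cross = 8·-116.5000 = -932.0000
edge 1: (5,12)→(9,4)  cross = 5·4 − 9·12 = -88.0000; (r_i+r_j)·cross = 14·-88.0000 = -1232.0000
edge 2: (9,4)→(17,4.5)  cross = 9·4.5 − 17·4 = -27.5000; (r_i+r_j)·cross = 26·-27.5000 = -715.0000
edge 3: (17,4.5)→(13.5,27)  cross = 17·27 − 13.5·4.5 = 398.2500; (r_i+r_j)·cross = 30.5·398.2500 = 12146.6250
edge 4: (13.5,27)→(9.5,30)  cross = 13.5·30 − 9.5·27 = 148.5000; (r_i+r_j)·cross = 23·148.5000 = 3415.5000
edge 5: (9.5,30)→(3,30.5)  cross = 9.5·30.5 − 3·30 = 199.7500; (r_i+r_j)·cross = 12.5·199.7500 = 2496.8750
Σcross = 514.5000 → A = |Σcross|/2 = 257.2500 mm²
Σ(r_i+r_j)·cross = 15180.0000 → first moment M = |Σ|/6 = 2530.0000
R_c = M/A = 2530.0000/257.2500 = 9.8348 mm
θ = 259° = 4.520403 rad
V = θ·R_c·A = 4.520403·9.8348·257.2500 = 11436.619 mm³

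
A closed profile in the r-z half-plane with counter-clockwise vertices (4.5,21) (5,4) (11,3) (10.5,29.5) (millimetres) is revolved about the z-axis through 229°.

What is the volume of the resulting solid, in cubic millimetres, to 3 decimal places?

Volume = 4213.464 mm³

Profile (r,z), 4 vertices: (4.5,21) (5,4) (11,3) (10.5,29.5)
edge 0: (4.5,21)→(5,4)  cross = 4.5·4 − 5·21 = -87.0000; (r_i+r_j)·cross = 9.5·-87.0000 = -826.5000
edge 1: (5,4)→(11,3)  cross = 5·3 − 11·4 = -29.0000; (r_i+r_j)·cross = 16·-29.0000 = -464.0000
edge 2: (11,3)→(10.5,29.5)  cross = 11·29.5 − 10.5·3 = 293.0000; (r_i+r_j)·cross = 21.5·293.0000 = 6299.5000
edge 3: (10.5,29.5)→(4.5,21)  cross = 10.5·21 − 4.5·29.5 = 87.7500; (r_i+r_j)·cross = 15·87.7500 = 1316.2500
Σcross = 264.7500 → A = |Σcross|/2 = 132.3750 mm²
Σ(r_i+r_j)·cross = 6325.2500 → first moment M = |Σ|/6 = 1054.2083
R_c = M/A = 1054.2083/132.3750 = 7.9638 mm
θ = 229° = 3.996804 rad
V = θ·R_c·A = 3.996804·7.9638·132.3750 = 4213.464 mm³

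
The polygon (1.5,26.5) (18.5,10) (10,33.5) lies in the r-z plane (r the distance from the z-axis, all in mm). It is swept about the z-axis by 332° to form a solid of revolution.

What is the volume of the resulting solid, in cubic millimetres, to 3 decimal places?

Profile (r,z), 3 vertices: (1.5,26.5) (18.5,10) (10,33.5)
edge 0: (1.5,26.5)→(18.5,10)  cross = 1.5·10 − 18.5·26.5 = -475.2500; (r_i+r_j)·cross = 20·-475.2500 = -9505.0000
edge 1: (18.5,10)→(10,33.5)  cross = 18.5·33.5 − 10·10 = 519.7500; (r_i+r_j)·cross = 28.5·519.7500 = 14812.8750
edge 2: (10,33.5)→(1.5,26.5)  cross = 10·26.5 − 1.5·33.5 = 214.7500; (r_i+r_j)·cross = 11.5·214.7500 = 2469.6250
Σcross = 259.2500 → A = |Σcross|/2 = 129.6250 mm²
Σ(r_i+r_j)·cross = 7777.5000 → first moment M = |Σ|/6 = 1296.2500
R_c = M/A = 1296.2500/129.6250 = 10.0000 mm
θ = 332° = 5.794493 rad
V = θ·R_c·A = 5.794493·10.0000·129.6250 = 7511.112 mm³

Volume = 7511.112 mm³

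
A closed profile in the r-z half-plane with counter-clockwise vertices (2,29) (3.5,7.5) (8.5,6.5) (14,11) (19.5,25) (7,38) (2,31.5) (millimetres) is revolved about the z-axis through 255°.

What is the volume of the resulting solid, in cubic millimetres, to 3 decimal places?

Volume = 14766.500 mm³

Profile (r,z), 7 vertices: (2,29) (3.5,7.5) (8.5,6.5) (14,11) (19.5,25) (7,38) (2,31.5)
edge 0: (2,29)→(3.5,7.5)  cross = 2·7.5 − 3.5·29 = -86.5000; (r_i+r_j)·cross = 5.5·-86.5000 = -475.7500
edge 1: (3.5,7.5)→(8.5,6.5)  cross = 3.5·6.5 − 8.5·7.5 = -41.0000; (r_i+r_j)·cross = 12·-41.0000 = -492.0000
edge 2: (8.5,6.5)→(14,11)  cross = 8.5·11 − 14·6.5 = 2.5000; (r_i+r_j)·cross = 22.5·2.5000 = 56.2500
edge 3: (14,11)→(19.5,25)  cross = 14·25 − 19.5·11 = 135.5000; (r_i+r_j)·cross = 33.5·135.5000 = 4539.2500
edge 4: (19.5,25)→(7,38)  cross = 19.5·38 − 7·25 = 566.0000; (r_i+r_j)·cross = 26.5·566.0000 = 14999.0000
edge 5: (7,38)→(2,31.5)  cross = 7·31.5 − 2·38 = 144.5000; (r_i+r_j)·cross = 9·144.5000 = 1300.5000
edge 6: (2,31.5)→(2,29)  cross = 2·29 − 2·31.5 = -5.0000; (r_i+r_j)·cross = 4·-5.0000 = -20.0000
Σcross = 716.0000 → A = |Σcross|/2 = 358.0000 mm²
Σ(r_i+r_j)·cross = 19907.2500 → first moment M = |Σ|/6 = 3317.8750
R_c = M/A = 3317.8750/358.0000 = 9.2678 mm
θ = 255° = 4.450590 rad
V = θ·R_c·A = 4.450590·9.2678·358.0000 = 14766.500 mm³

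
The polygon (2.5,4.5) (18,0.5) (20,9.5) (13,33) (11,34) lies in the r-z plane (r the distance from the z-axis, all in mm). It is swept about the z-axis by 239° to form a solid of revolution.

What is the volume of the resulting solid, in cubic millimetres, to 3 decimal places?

Volume = 16410.300 mm³

Profile (r,z), 5 vertices: (2.5,4.5) (18,0.5) (20,9.5) (13,33) (11,34)
edge 0: (2.5,4.5)→(18,0.5)  cross = 2.5·0.5 − 18·4.5 = -79.7500; (r_i+r_j)·cross = 20.5·-79.7500 = -1634.8750
edge 1: (18,0.5)→(20,9.5)  cross = 18·9.5 − 20·0.5 = 161.0000; (r_i+r_j)·cross = 38·161.0000 = 6118.0000
edge 2: (20,9.5)→(13,33)  cross = 20·33 − 13·9.5 = 536.5000; (r_i+r_j)·cross = 33·536.5000 = 17704.5000
edge 3: (13,33)→(11,34)  cross = 13·34 − 11·33 = 79.0000; (r_i+r_j)·cross = 24·79.0000 = 1896.0000
edge 4: (11,34)→(2.5,4.5)  cross = 11·4.5 − 2.5·34 = -35.5000; (r_i+r_j)·cross = 13.5·-35.5000 = -479.2500
Σcross = 661.2500 → A = |Σcross|/2 = 330.6250 mm²
Σ(r_i+r_j)·cross = 23604.3750 → first moment M = |Σ|/6 = 3934.0625
R_c = M/A = 3934.0625/330.6250 = 11.8989 mm
θ = 239° = 4.171337 rad
V = θ·R_c·A = 4.171337·11.8989·330.6250 = 16410.300 mm³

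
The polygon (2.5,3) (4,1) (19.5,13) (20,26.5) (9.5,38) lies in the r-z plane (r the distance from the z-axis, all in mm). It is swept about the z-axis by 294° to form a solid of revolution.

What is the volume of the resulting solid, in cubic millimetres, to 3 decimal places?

Profile (r,z), 5 vertices: (2.5,3) (4,1) (19.5,13) (20,26.5) (9.5,38)
edge 0: (2.5,3)→(4,1)  cross = 2.5·1 − 4·3 = -9.5000; (r_i+r_j)·cross = 6.5·-9.5000 = -61.7500
edge 1: (4,1)→(19.5,13)  cross = 4·13 − 19.5·1 = 32.5000; (r_i+r_j)·cross = 23.5·32.5000 = 763.7500
edge 2: (19.5,13)→(20,26.5)  cross = 19.5·26.5 − 20·13 = 256.7500; (r_i+r_j)·cross = 39.5·256.7500 = 10141.6250
edge 3: (20,26.5)→(9.5,38)  cross = 20·38 − 9.5·26.5 = 508.2500; (r_i+r_j)·cross = 29.5·508.2500 = 14993.3750
edge 4: (9.5,38)→(2.5,3)  cross = 9.5·3 − 2.5·38 = -66.5000; (r_i+r_j)·cross = 12·-66.5000 = -798.0000
Σcross = 721.5000 → A = |Σcross|/2 = 360.7500 mm²
Σ(r_i+r_j)·cross = 25039.0000 → first moment M = |Σ|/6 = 4173.1667
R_c = M/A = 4173.1667/360.7500 = 11.5680 mm
θ = 294° = 5.131268 rad
V = θ·R_c·A = 5.131268·11.5680·360.7500 = 21413.637 mm³

Volume = 21413.637 mm³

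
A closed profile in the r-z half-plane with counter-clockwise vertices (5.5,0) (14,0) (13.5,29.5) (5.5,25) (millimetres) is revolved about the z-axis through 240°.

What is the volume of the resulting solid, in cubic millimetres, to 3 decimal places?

Volume = 9197.711 mm³

Profile (r,z), 4 vertices: (5.5,0) (14,0) (13.5,29.5) (5.5,25)
edge 0: (5.5,0)→(14,0)  cross = 5.5·0 − 14·0 = 0.0000; (r_i+r_j)·cross = 19.5·0.0000 = 0.0000
edge 1: (14,0)→(13.5,29.5)  cross = 14·29.5 − 13.5·0 = 413.0000; (r_i+r_j)·cross = 27.5·413.0000 = 11357.5000
edge 2: (13.5,29.5)→(5.5,25)  cross = 13.5·25 − 5.5·29.5 = 175.2500; (r_i+r_j)·cross = 19·175.2500 = 3329.7500
edge 3: (5.5,25)→(5.5,0)  cross = 5.5·0 − 5.5·25 = -137.5000; (r_i+r_j)·cross = 11·-137.5000 = -1512.5000
Σcross = 450.7500 → A = |Σcross|/2 = 225.3750 mm²
Σ(r_i+r_j)·cross = 13174.7500 → first moment M = |Σ|/6 = 2195.7917
R_c = M/A = 2195.7917/225.3750 = 9.7428 mm
θ = 240° = 4.188790 rad
V = θ·R_c·A = 4.188790·9.7428·225.3750 = 9197.711 mm³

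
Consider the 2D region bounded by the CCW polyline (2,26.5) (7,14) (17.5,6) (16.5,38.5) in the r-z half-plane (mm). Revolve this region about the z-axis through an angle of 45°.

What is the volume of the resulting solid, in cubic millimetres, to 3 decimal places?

Volume = 2593.794 mm³

Profile (r,z), 4 vertices: (2,26.5) (7,14) (17.5,6) (16.5,38.5)
edge 0: (2,26.5)→(7,14)  cross = 2·14 − 7·26.5 = -157.5000; (r_i+r_j)·cross = 9·-157.5000 = -1417.5000
edge 1: (7,14)→(17.5,6)  cross = 7·6 − 17.5·14 = -203.0000; (r_i+r_j)·cross = 24.5·-203.0000 = -4973.5000
edge 2: (17.5,6)→(16.5,38.5)  cross = 17.5·38.5 − 16.5·6 = 574.7500; (r_i+r_j)·cross = 34·574.7500 = 19541.5000
edge 3: (16.5,38.5)→(2,26.5)  cross = 16.5·26.5 − 2·38.5 = 360.2500; (r_i+r_j)·cross = 18.5·360.2500 = 6664.6250
Σcross = 574.5000 → A = |Σcross|/2 = 287.2500 mm²
Σ(r_i+r_j)·cross = 19815.1250 → first moment M = |Σ|/6 = 3302.5208
R_c = M/A = 3302.5208/287.2500 = 11.4970 mm
θ = 45° = 0.785398 rad
V = θ·R_c·A = 0.785398·11.4970·287.2500 = 2593.794 mm³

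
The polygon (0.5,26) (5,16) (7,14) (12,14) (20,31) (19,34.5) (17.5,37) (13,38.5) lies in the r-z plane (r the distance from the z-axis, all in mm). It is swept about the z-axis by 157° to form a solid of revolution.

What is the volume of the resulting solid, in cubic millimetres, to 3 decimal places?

Volume = 8303.905 mm³

Profile (r,z), 8 vertices: (0.5,26) (5,16) (7,14) (12,14) (20,31) (19,34.5) (17.5,37) (13,38.5)
edge 0: (0.5,26)→(5,16)  cross = 0.5·16 − 5·26 = -122.0000; (r_i+r_j)·cross = 5.5·-122.0000 = -671.0000
edge 1: (5,16)→(7,14)  cross = 5·14 − 7·16 = -42.0000; (r_i+r_j)·cross = 12·-42.0000 = -504.0000
edge 2: (7,14)→(12,14)  cross = 7·14 − 12·14 = -70.0000; (r_i+r_j)·cross = 19·-70.0000 = -1330.0000
edge 3: (12,14)→(20,31)  cross = 12·31 − 20·14 = 92.0000; (r_i+r_j)·cross = 32·92.0000 = 2944.0000
edge 4: (20,31)→(19,34.5)  cross = 20·34.5 − 19·31 = 101.0000; (r_i+r_j)·cross = 39·101.0000 = 3939.0000
edge 5: (19,34.5)→(17.5,37)  cross = 19·37 − 17.5·34.5 = 99.2500; (r_i+r_j)·cross = 36.5·99.2500 = 3622.6250
edge 6: (17.5,37)→(13,38.5)  cross = 17.5·38.5 − 13·37 = 192.7500; (r_i+r_j)·cross = 30.5·192.7500 = 5878.8750
edge 7: (13,38.5)→(0.5,26)  cross = 13·26 − 0.5·38.5 = 318.7500; (r_i+r_j)·cross = 13.5·318.7500 = 4303.1250
Σcross = 569.7500 → A = |Σcross|/2 = 284.8750 mm²
Σ(r_i+r_j)·cross = 18182.6250 → first moment M = |Σ|/6 = 3030.4375
R_c = M/A = 3030.4375/284.8750 = 10.6378 mm
θ = 157° = 2.740167 rad
V = θ·R_c·A = 2.740167·10.6378·284.8750 = 8303.905 mm³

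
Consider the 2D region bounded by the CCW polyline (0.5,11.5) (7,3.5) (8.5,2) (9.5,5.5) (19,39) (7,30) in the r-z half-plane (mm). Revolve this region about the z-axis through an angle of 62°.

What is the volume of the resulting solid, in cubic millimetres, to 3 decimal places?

Profile (r,z), 6 vertices: (0.5,11.5) (7,3.5) (8.5,2) (9.5,5.5) (19,39) (7,30)
edge 0: (0.5,11.5)→(7,3.5)  cross = 0.5·3.5 − 7·11.5 = -78.7500; (r_i+r_j)·cross = 7.5·-78.7500 = -590.6250
edge 1: (7,3.5)→(8.5,2)  cross = 7·2 − 8.5·3.5 = -15.7500; (r_i+r_j)·cross = 15.5·-15.7500 = -244.1250
edge 2: (8.5,2)→(9.5,5.5)  cross = 8.5·5.5 − 9.5·2 = 27.7500; (r_i+r_j)·cross = 18·27.7500 = 499.5000
edge 3: (9.5,5.5)→(19,39)  cross = 9.5·39 − 19·5.5 = 266.0000; (r_i+r_j)·cross = 28.5·266.0000 = 7581.0000
edge 4: (19,39)→(7,30)  cross = 19·30 − 7·39 = 297.0000; (r_i+r_j)·cross = 26·297.0000 = 7722.0000
edge 5: (7,30)→(0.5,11.5)  cross = 7·11.5 − 0.5·30 = 65.5000; (r_i+r_j)·cross = 7.5·65.5000 = 491.2500
Σcross = 561.7500 → A = |Σcross|/2 = 280.8750 mm²
Σ(r_i+r_j)·cross = 15459.0000 → first moment M = |Σ|/6 = 2576.5000
R_c = M/A = 2576.5000/280.8750 = 9.1731 mm
θ = 62° = 1.082104 rad
V = θ·R_c·A = 1.082104·9.1731·280.8750 = 2788.041 mm³

Volume = 2788.041 mm³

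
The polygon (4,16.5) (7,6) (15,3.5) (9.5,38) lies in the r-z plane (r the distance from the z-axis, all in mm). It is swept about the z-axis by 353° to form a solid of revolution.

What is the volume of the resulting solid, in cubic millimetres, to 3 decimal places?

Volume = 11055.936 mm³

Profile (r,z), 4 vertices: (4,16.5) (7,6) (15,3.5) (9.5,38)
edge 0: (4,16.5)→(7,6)  cross = 4·6 − 7·16.5 = -91.5000; (r_i+r_j)·cross = 11·-91.5000 = -1006.5000
edge 1: (7,6)→(15,3.5)  cross = 7·3.5 − 15·6 = -65.5000; (r_i+r_j)·cross = 22·-65.5000 = -1441.0000
edge 2: (15,3.5)→(9.5,38)  cross = 15·38 − 9.5·3.5 = 536.7500; (r_i+r_j)·cross = 24.5·536.7500 = 13150.3750
edge 3: (9.5,38)→(4,16.5)  cross = 9.5·16.5 − 4·38 = 4.7500; (r_i+r_j)·cross = 13.5·4.7500 = 64.1250
Σcross = 384.5000 → A = |Σcross|/2 = 192.2500 mm²
Σ(r_i+r_j)·cross = 10767.0000 → first moment M = |Σ|/6 = 1794.5000
R_c = M/A = 1794.5000/192.2500 = 9.3342 mm
θ = 353° = 6.161012 rad
V = θ·R_c·A = 6.161012·9.3342·192.2500 = 11055.936 mm³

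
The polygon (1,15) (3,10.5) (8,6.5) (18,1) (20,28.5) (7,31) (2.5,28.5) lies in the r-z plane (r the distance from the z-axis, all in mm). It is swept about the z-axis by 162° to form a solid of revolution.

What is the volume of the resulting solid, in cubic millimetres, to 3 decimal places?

Volume = 13004.544 mm³

Profile (r,z), 7 vertices: (1,15) (3,10.5) (8,6.5) (18,1) (20,28.5) (7,31) (2.5,28.5)
edge 0: (1,15)→(3,10.5)  cross = 1·10.5 − 3·15 = -34.5000; (r_i+r_j)·cross = 4·-34.5000 = -138.0000
edge 1: (3,10.5)→(8,6.5)  cross = 3·6.5 − 8·10.5 = -64.5000; (r_i+r_j)·cross = 11·-64.5000 = -709.5000
edge 2: (8,6.5)→(18,1)  cross = 8·1 − 18·6.5 = -109.0000; (r_i+r_j)·cross = 26·-109.0000 = -2834.0000
edge 3: (18,1)→(20,28.5)  cross = 18·28.5 − 20·1 = 493.0000; (r_i+r_j)·cross = 38·493.0000 = 18734.0000
edge 4: (20,28.5)→(7,31)  cross = 20·31 − 7·28.5 = 420.5000; (r_i+r_j)·cross = 27·420.5000 = 11353.5000
edge 5: (7,31)→(2.5,28.5)  cross = 7·28.5 − 2.5·31 = 122.0000; (r_i+r_j)·cross = 9.5·122.0000 = 1159.0000
edge 6: (2.5,28.5)→(1,15)  cross = 2.5·15 − 1·28.5 = 9.0000; (r_i+r_j)·cross = 3.5·9.0000 = 31.5000
Σcross = 836.5000 → A = |Σcross|/2 = 418.2500 mm²
Σ(r_i+r_j)·cross = 27596.5000 → first moment M = |Σ|/6 = 4599.4167
R_c = M/A = 4599.4167/418.2500 = 10.9968 mm
θ = 162° = 2.827433 rad
V = θ·R_c·A = 2.827433·10.9968·418.2500 = 13004.544 mm³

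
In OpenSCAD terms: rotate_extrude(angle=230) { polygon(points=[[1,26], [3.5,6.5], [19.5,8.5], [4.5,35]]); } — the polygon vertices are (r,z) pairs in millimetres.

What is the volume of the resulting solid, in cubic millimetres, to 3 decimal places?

Volume = 8899.441 mm³

Profile (r,z), 4 vertices: (1,26) (3.5,6.5) (19.5,8.5) (4.5,35)
edge 0: (1,26)→(3.5,6.5)  cross = 1·6.5 − 3.5·26 = -84.5000; (r_i+r_j)·cross = 4.5·-84.5000 = -380.2500
edge 1: (3.5,6.5)→(19.5,8.5)  cross = 3.5·8.5 − 19.5·6.5 = -97.0000; (r_i+r_j)·cross = 23·-97.0000 = -2231.0000
edge 2: (19.5,8.5)→(4.5,35)  cross = 19.5·35 − 4.5·8.5 = 644.2500; (r_i+r_j)·cross = 24·644.2500 = 15462.0000
edge 3: (4.5,35)→(1,26)  cross = 4.5·26 − 1·35 = 82.0000; (r_i+r_j)·cross = 5.5·82.0000 = 451.0000
Σcross = 544.7500 → A = |Σcross|/2 = 272.3750 mm²
Σ(r_i+r_j)·cross = 13301.7500 → first moment M = |Σ|/6 = 2216.9583
R_c = M/A = 2216.9583/272.3750 = 8.1394 mm
θ = 230° = 4.014257 rad
V = θ·R_c·A = 4.014257·8.1394·272.3750 = 8899.441 mm³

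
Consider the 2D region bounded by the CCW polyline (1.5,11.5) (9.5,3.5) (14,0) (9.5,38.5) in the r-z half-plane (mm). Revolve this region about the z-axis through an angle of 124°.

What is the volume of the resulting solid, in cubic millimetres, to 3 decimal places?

Volume = 3945.171 mm³

Profile (r,z), 4 vertices: (1.5,11.5) (9.5,3.5) (14,0) (9.5,38.5)
edge 0: (1.5,11.5)→(9.5,3.5)  cross = 1.5·3.5 − 9.5·11.5 = -104.0000; (r_i+r_j)·cross = 11·-104.0000 = -1144.0000
edge 1: (9.5,3.5)→(14,0)  cross = 9.5·0 − 14·3.5 = -49.0000; (r_i+r_j)·cross = 23.5·-49.0000 = -1151.5000
edge 2: (14,0)→(9.5,38.5)  cross = 14·38.5 − 9.5·0 = 539.0000; (r_i+r_j)·cross = 23.5·539.0000 = 12666.5000
edge 3: (9.5,38.5)→(1.5,11.5)  cross = 9.5·11.5 − 1.5·38.5 = 51.5000; (r_i+r_j)·cross = 11·51.5000 = 566.5000
Σcross = 437.5000 → A = |Σcross|/2 = 218.7500 mm²
Σ(r_i+r_j)·cross = 10937.5000 → first moment M = |Σ|/6 = 1822.9167
R_c = M/A = 1822.9167/218.7500 = 8.3333 mm
θ = 124° = 2.164208 rad
V = θ·R_c·A = 2.164208·8.3333·218.7500 = 3945.171 mm³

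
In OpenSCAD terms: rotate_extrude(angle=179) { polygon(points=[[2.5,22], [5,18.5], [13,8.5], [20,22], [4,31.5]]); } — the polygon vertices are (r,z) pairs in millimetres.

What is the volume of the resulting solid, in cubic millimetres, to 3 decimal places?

Profile (r,z), 5 vertices: (2.5,22) (5,18.5) (13,8.5) (20,22) (4,31.5)
edge 0: (2.5,22)→(5,18.5)  cross = 2.5·18.5 − 5·22 = -63.7500; (r_i+r_j)·cross = 7.5·-63.7500 = -478.1250
edge 1: (5,18.5)→(13,8.5)  cross = 5·8.5 − 13·18.5 = -198.0000; (r_i+r_j)·cross = 18·-198.0000 = -3564.0000
edge 2: (13,8.5)→(20,22)  cross = 13·22 − 20·8.5 = 116.0000; (r_i+r_j)·cross = 33·116.0000 = 3828.0000
edge 3: (20,22)→(4,31.5)  cross = 20·31.5 − 4·22 = 542.0000; (r_i+r_j)·cross = 24·542.0000 = 13008.0000
edge 4: (4,31.5)→(2.5,22)  cross = 4·22 − 2.5·31.5 = 9.2500; (r_i+r_j)·cross = 6.5·9.2500 = 60.1250
Σcross = 405.5000 → A = |Σcross|/2 = 202.7500 mm²
Σ(r_i+r_j)·cross = 12854.0000 → first moment M = |Σ|/6 = 2142.3333
R_c = M/A = 2142.3333/202.7500 = 10.5664 mm
θ = 179° = 3.124139 rad
V = θ·R_c·A = 3.124139·10.5664·202.7500 = 6692.948 mm³

Volume = 6692.948 mm³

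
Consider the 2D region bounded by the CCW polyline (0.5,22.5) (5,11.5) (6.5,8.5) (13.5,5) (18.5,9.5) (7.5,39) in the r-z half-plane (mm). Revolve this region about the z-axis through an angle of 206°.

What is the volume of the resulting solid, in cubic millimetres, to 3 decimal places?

Volume = 9972.081 mm³

Profile (r,z), 6 vertices: (0.5,22.5) (5,11.5) (6.5,8.5) (13.5,5) (18.5,9.5) (7.5,39)
edge 0: (0.5,22.5)→(5,11.5)  cross = 0.5·11.5 − 5·22.5 = -106.7500; (r_i+r_j)·cross = 5.5·-106.7500 = -587.1250
edge 1: (5,11.5)→(6.5,8.5)  cross = 5·8.5 − 6.5·11.5 = -32.2500; (r_i+r_j)·cross = 11.5·-32.2500 = -370.8750
edge 2: (6.5,8.5)→(13.5,5)  cross = 6.5·5 − 13.5·8.5 = -82.2500; (r_i+r_j)·cross = 20·-82.2500 = -1645.0000
edge 3: (13.5,5)→(18.5,9.5)  cross = 13.5·9.5 − 18.5·5 = 35.7500; (r_i+r_j)·cross = 32·35.7500 = 1144.0000
edge 4: (18.5,9.5)→(7.5,39)  cross = 18.5·39 − 7.5·9.5 = 650.2500; (r_i+r_j)·cross = 26·650.2500 = 16906.5000
edge 5: (7.5,39)→(0.5,22.5)  cross = 7.5·22.5 − 0.5·39 = 149.2500; (r_i+r_j)·cross = 8·149.2500 = 1194.0000
Σcross = 614.0000 → A = |Σcross|/2 = 307.0000 mm²
Σ(r_i+r_j)·cross = 16641.5000 → first moment M = |Σ|/6 = 2773.5833
R_c = M/A = 2773.5833/307.0000 = 9.0345 mm
θ = 206° = 3.595378 rad
V = θ·R_c·A = 3.595378·9.0345·307.0000 = 9972.081 mm³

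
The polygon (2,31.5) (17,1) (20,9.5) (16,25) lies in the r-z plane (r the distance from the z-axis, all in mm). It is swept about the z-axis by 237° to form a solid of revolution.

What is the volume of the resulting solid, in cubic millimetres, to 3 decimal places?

Profile (r,z), 4 vertices: (2,31.5) (17,1) (20,9.5) (16,25)
edge 0: (2,31.5)→(17,1)  cross = 2·1 − 17·31.5 = -533.5000; (r_i+r_j)·cross = 19·-533.5000 = -10136.5000
edge 1: (17,1)→(20,9.5)  cross = 17·9.5 − 20·1 = 141.5000; (r_i+r_j)·cross = 37·141.5000 = 5235.5000
edge 2: (20,9.5)→(16,25)  cross = 20·25 − 16·9.5 = 348.0000; (r_i+r_j)·cross = 36·348.0000 = 12528.0000
edge 3: (16,25)→(2,31.5)  cross = 16·31.5 − 2·25 = 454.0000; (r_i+r_j)·cross = 18·454.0000 = 8172.0000
Σcross = 410.0000 → A = |Σcross|/2 = 205.0000 mm²
Σ(r_i+r_j)·cross = 15799.0000 → first moment M = |Σ|/6 = 2633.1667
R_c = M/A = 2633.1667/205.0000 = 12.8447 mm
θ = 237° = 4.136430 rad
V = θ·R_c·A = 4.136430·12.8447·205.0000 = 10891.910 mm³

Volume = 10891.910 mm³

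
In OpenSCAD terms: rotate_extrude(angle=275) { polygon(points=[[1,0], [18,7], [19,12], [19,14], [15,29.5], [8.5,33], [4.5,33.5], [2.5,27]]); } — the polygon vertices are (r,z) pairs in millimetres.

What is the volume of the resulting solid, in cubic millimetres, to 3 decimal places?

Profile (r,z), 8 vertices: (1,0) (18,7) (19,12) (19,14) (15,29.5) (8.5,33) (4.5,33.5) (2.5,27)
edge 0: (1,0)→(18,7)  cross = 1·7 − 18·0 = 7.0000; (r_i+r_j)·cross = 19·7.0000 = 133.0000
edge 1: (18,7)→(19,12)  cross = 18·12 − 19·7 = 83.0000; (r_i+r_j)·cross = 37·83.0000 = 3071.0000
edge 2: (19,12)→(19,14)  cross = 19·14 − 19·12 = 38.0000; (r_i+r_j)·cross = 38·38.0000 = 1444.0000
edge 3: (19,14)→(15,29.5)  cross = 19·29.5 − 15·14 = 350.5000; (r_i+r_j)·cross = 34·350.5000 = 11917.0000
edge 4: (15,29.5)→(8.5,33)  cross = 15·33 − 8.5·29.5 = 244.2500; (r_i+r_j)·cross = 23.5·244.2500 = 5739.8750
edge 5: (8.5,33)→(4.5,33.5)  cross = 8.5·33.5 − 4.5·33 = 136.2500; (r_i+r_j)·cross = 13·136.2500 = 1771.2500
edge 6: (4.5,33.5)→(2.5,27)  cross = 4.5·27 − 2.5·33.5 = 37.7500; (r_i+r_j)·cross = 7·37.7500 = 264.2500
edge 7: (2.5,27)→(1,0)  cross = 2.5·0 − 1·27 = -27.0000; (r_i+r_j)·cross = 3.5·-27.0000 = -94.5000
Σcross = 869.7500 → A = |Σcross|/2 = 434.8750 mm²
Σ(r_i+r_j)·cross = 24245.8750 → first moment M = |Σ|/6 = 4040.9792
R_c = M/A = 4040.9792/434.8750 = 9.2923 mm
θ = 275° = 4.799655 rad
V = θ·R_c·A = 4.799655·9.2923·434.8750 = 19395.308 mm³

Volume = 19395.308 mm³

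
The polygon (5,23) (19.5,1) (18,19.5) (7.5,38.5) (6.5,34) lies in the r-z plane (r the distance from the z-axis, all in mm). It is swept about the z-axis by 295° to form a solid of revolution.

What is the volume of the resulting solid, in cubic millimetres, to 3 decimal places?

Profile (r,z), 5 vertices: (5,23) (19.5,1) (18,19.5) (7.5,38.5) (6.5,34)
edge 0: (5,23)→(19.5,1)  cross = 5·1 − 19.5·23 = -443.5000; (r_i+r_j)·cross = 24.5·-443.5000 = -10865.7500
edge 1: (19.5,1)→(18,19.5)  cross = 19.5·19.5 − 18·1 = 362.2500; (r_i+r_j)·cross = 37.5·362.2500 = 13584.3750
edge 2: (18,19.5)→(7.5,38.5)  cross = 18·38.5 − 7.5·19.5 = 546.7500; (r_i+r_j)·cross = 25.5·546.7500 = 13942.1250
edge 3: (7.5,38.5)→(6.5,34)  cross = 7.5·34 − 6.5·38.5 = 4.7500; (r_i+r_j)·cross = 14·4.7500 = 66.5000
edge 4: (6.5,34)→(5,23)  cross = 6.5·23 − 5·34 = -20.5000; (r_i+r_j)·cross = 11.5·-20.5000 = -235.7500
Σcross = 449.7500 → A = |Σcross|/2 = 224.8750 mm²
Σ(r_i+r_j)·cross = 16491.5000 → first moment M = |Σ|/6 = 2748.5833
R_c = M/A = 2748.5833/224.8750 = 12.2227 mm
θ = 295° = 5.148721 rad
V = θ·R_c·A = 5.148721·12.2227·224.8750 = 14151.690 mm³

Volume = 14151.690 mm³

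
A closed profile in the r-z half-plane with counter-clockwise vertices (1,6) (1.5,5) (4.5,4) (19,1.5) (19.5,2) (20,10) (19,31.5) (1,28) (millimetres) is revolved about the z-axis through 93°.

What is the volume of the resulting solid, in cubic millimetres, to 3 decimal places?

Volume = 8615.984 mm³

Profile (r,z), 8 vertices: (1,6) (1.5,5) (4.5,4) (19,1.5) (19.5,2) (20,10) (19,31.5) (1,28)
edge 0: (1,6)→(1.5,5)  cross = 1·5 − 1.5·6 = -4.0000; (r_i+r_j)·cross = 2.5·-4.0000 = -10.0000
edge 1: (1.5,5)→(4.5,4)  cross = 1.5·4 − 4.5·5 = -16.5000; (r_i+r_j)·cross = 6·-16.5000 = -99.0000
edge 2: (4.5,4)→(19,1.5)  cross = 4.5·1.5 − 19·4 = -69.2500; (r_i+r_j)·cross = 23.5·-69.2500 = -1627.3750
edge 3: (19,1.5)→(19.5,2)  cross = 19·2 − 19.5·1.5 = 8.7500; (r_i+r_j)·cross = 38.5·8.7500 = 336.8750
edge 4: (19.5,2)→(20,10)  cross = 19.5·10 − 20·2 = 155.0000; (r_i+r_j)·cross = 39.5·155.0000 = 6122.5000
edge 5: (20,10)→(19,31.5)  cross = 20·31.5 − 19·10 = 440.0000; (r_i+r_j)·cross = 39·440.0000 = 17160.0000
edge 6: (19,31.5)→(1,28)  cross = 19·28 − 1·31.5 = 500.5000; (r_i+r_j)·cross = 20·500.5000 = 10010.0000
edge 7: (1,28)→(1,6)  cross = 1·6 − 1·28 = -22.0000; (r_i+r_j)·cross = 2·-22.0000 = -44.0000
Σcross = 992.5000 → A = |Σcross|/2 = 496.2500 mm²
Σ(r_i+r_j)·cross = 31849.0000 → first moment M = |Σ|/6 = 5308.1667
R_c = M/A = 5308.1667/496.2500 = 10.6966 mm
θ = 93° = 1.623156 rad
V = θ·R_c·A = 1.623156·10.6966·496.2500 = 8615.984 mm³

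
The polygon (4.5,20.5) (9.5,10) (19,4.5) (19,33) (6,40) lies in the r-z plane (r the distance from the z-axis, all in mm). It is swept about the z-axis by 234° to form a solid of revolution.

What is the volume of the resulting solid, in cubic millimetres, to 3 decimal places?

Profile (r,z), 5 vertices: (4.5,20.5) (9.5,10) (19,4.5) (19,33) (6,40)
edge 0: (4.5,20.5)→(9.5,10)  cross = 4.5·10 − 9.5·20.5 = -149.7500; (r_i+r_j)·cross = 14·-149.7500 = -2096.5000
edge 1: (9.5,10)→(19,4.5)  cross = 9.5·4.5 − 19·10 = -147.2500; (r_i+r_j)·cross = 28.5·-147.2500 = -4196.6250
edge 2: (19,4.5)→(19,33)  cross = 19·33 − 19·4.5 = 541.5000; (r_i+r_j)·cross = 38·541.5000 = 20577.0000
edge 3: (19,33)→(6,40)  cross = 19·40 − 6·33 = 562.0000; (r_i+r_j)·cross = 25·562.0000 = 14050.0000
edge 4: (6,40)→(4.5,20.5)  cross = 6·20.5 − 4.5·40 = -57.0000; (r_i+r_j)·cross = 10.5·-57.0000 = -598.5000
Σcross = 749.5000 → A = |Σcross|/2 = 374.7500 mm²
Σ(r_i+r_j)·cross = 27735.3750 → first moment M = |Σ|/6 = 4622.5625
R_c = M/A = 4622.5625/374.7500 = 12.3351 mm
θ = 234° = 4.084070 rad
V = θ·R_c·A = 4.084070·12.3351·374.7500 = 18878.871 mm³

Volume = 18878.871 mm³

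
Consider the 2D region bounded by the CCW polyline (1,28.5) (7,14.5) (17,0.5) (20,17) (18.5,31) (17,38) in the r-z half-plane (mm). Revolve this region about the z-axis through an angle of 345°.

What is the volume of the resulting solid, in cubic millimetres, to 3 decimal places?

Profile (r,z), 6 vertices: (1,28.5) (7,14.5) (17,0.5) (20,17) (18.5,31) (17,38)
edge 0: (1,28.5)→(7,14.5)  cross = 1·14.5 − 7·28.5 = -185.0000; (r_i+r_j)·cross = 8·-185.0000 = -1480.0000
edge 1: (7,14.5)→(17,0.5)  cross = 7·0.5 − 17·14.5 = -243.0000; (r_i+r_j)·cross = 24·-243.0000 = -5832.0000
edge 2: (17,0.5)→(20,17)  cross = 17·17 − 20·0.5 = 279.0000; (r_i+r_j)·cross = 37·279.0000 = 10323.0000
edge 3: (20,17)→(18.5,31)  cross = 20·31 − 18.5·17 = 305.5000; (r_i+r_j)·cross = 38.5·305.5000 = 11761.7500
edge 4: (18.5,31)→(17,38)  cross = 18.5·38 − 17·31 = 176.0000; (r_i+r_j)·cross = 35.5·176.0000 = 6248.0000
edge 5: (17,38)→(1,28.5)  cross = 17·28.5 − 1·38 = 446.5000; (r_i+r_j)·cross = 18·446.5000 = 8037.0000
Σcross = 779.0000 → A = |Σcross|/2 = 389.5000 mm²
Σ(r_i+r_j)·cross = 29057.7500 → first moment M = |Σ|/6 = 4842.9583
R_c = M/A = 4842.9583/389.5000 = 12.4338 mm
θ = 345° = 6.021386 rad
V = θ·R_c·A = 6.021386·12.4338·389.5000 = 29161.321 mm³

Volume = 29161.321 mm³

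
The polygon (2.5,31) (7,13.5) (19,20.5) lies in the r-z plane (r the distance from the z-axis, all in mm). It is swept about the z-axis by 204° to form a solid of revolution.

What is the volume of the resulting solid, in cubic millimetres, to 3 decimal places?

Volume = 4084.306 mm³

Profile (r,z), 3 vertices: (2.5,31) (7,13.5) (19,20.5)
edge 0: (2.5,31)→(7,13.5)  cross = 2.5·13.5 − 7·31 = -183.2500; (r_i+r_j)·cross = 9.5·-183.2500 = -1740.8750
edge 1: (7,13.5)→(19,20.5)  cross = 7·20.5 − 19·13.5 = -113.0000; (r_i+r_j)·cross = 26·-113.0000 = -2938.0000
edge 2: (19,20.5)→(2.5,31)  cross = 19·31 − 2.5·20.5 = 537.7500; (r_i+r_j)·cross = 21.5·537.7500 = 11561.6250
Σcross = 241.5000 → A = |Σcross|/2 = 120.7500 mm²
Σ(r_i+r_j)·cross = 6882.7500 → first moment M = |Σ|/6 = 1147.1250
R_c = M/A = 1147.1250/120.7500 = 9.5000 mm
θ = 204° = 3.560472 rad
V = θ·R_c·A = 3.560472·9.5000·120.7500 = 4084.306 mm³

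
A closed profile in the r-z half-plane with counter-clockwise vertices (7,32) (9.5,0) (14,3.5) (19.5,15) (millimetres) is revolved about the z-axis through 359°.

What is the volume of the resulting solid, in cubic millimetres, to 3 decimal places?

Profile (r,z), 4 vertices: (7,32) (9.5,0) (14,3.5) (19.5,15)
edge 0: (7,32)→(9.5,0)  cross = 7·0 − 9.5·32 = -304.0000; (r_i+r_j)·cross = 16.5·-304.0000 = -5016.0000
edge 1: (9.5,0)→(14,3.5)  cross = 9.5·3.5 − 14·0 = 33.2500; (r_i+r_j)·cross = 23.5·33.2500 = 781.3750
edge 2: (14,3.5)→(19.5,15)  cross = 14·15 − 19.5·3.5 = 141.7500; (r_i+r_j)·cross = 33.5·141.7500 = 4748.6250
edge 3: (19.5,15)→(7,32)  cross = 19.5·32 − 7·15 = 519.0000; (r_i+r_j)·cross = 26.5·519.0000 = 13753.5000
Σcross = 390.0000 → A = |Σcross|/2 = 195.0000 mm²
Σ(r_i+r_j)·cross = 14267.5000 → first moment M = |Σ|/6 = 2377.9167
R_c = M/A = 2377.9167/195.0000 = 12.1944 mm
θ = 359° = 6.265732 rad
V = θ·R_c·A = 6.265732·12.1944·195.0000 = 14899.389 mm³

Volume = 14899.389 mm³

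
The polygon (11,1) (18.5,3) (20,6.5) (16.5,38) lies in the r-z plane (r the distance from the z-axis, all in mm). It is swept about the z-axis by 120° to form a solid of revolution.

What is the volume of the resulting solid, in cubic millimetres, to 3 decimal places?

Volume = 5421.516 mm³

Profile (r,z), 4 vertices: (11,1) (18.5,3) (20,6.5) (16.5,38)
edge 0: (11,1)→(18.5,3)  cross = 11·3 − 18.5·1 = 14.5000; (r_i+r_j)·cross = 29.5·14.5000 = 427.7500
edge 1: (18.5,3)→(20,6.5)  cross = 18.5·6.5 − 20·3 = 60.2500; (r_i+r_j)·cross = 38.5·60.2500 = 2319.6250
edge 2: (20,6.5)→(16.5,38)  cross = 20·38 − 16.5·6.5 = 652.7500; (r_i+r_j)·cross = 36.5·652.7500 = 23825.3750
edge 3: (16.5,38)→(11,1)  cross = 16.5·1 − 11·38 = -401.5000; (r_i+r_j)·cross = 27.5·-401.5000 = -11041.2500
Σcross = 326.0000 → A = |Σcross|/2 = 163.0000 mm²
Σ(r_i+r_j)·cross = 15531.5000 → first moment M = |Σ|/6 = 2588.5833
R_c = M/A = 2588.5833/163.0000 = 15.8809 mm
θ = 120° = 2.094395 rad
V = θ·R_c·A = 2.094395·15.8809·163.0000 = 5421.516 mm³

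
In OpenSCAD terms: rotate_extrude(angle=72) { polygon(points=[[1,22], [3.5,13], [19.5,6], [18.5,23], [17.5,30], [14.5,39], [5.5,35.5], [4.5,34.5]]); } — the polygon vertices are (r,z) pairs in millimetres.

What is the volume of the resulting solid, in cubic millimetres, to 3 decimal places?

Profile (r,z), 8 vertices: (1,22) (3.5,13) (19.5,6) (18.5,23) (17.5,30) (14.5,39) (5.5,35.5) (4.5,34.5)
edge 0: (1,22)→(3.5,13)  cross = 1·13 − 3.5·22 = -64.0000; (r_i+r_j)·cross = 4.5·-64.0000 = -288.0000
edge 1: (3.5,13)→(19.5,6)  cross = 3.5·6 − 19.5·13 = -232.5000; (r_i+r_j)·cross = 23·-232.5000 = -5347.5000
edge 2: (19.5,6)→(18.5,23)  cross = 19.5·23 − 18.5·6 = 337.5000; (r_i+r_j)·cross = 38·337.5000 = 12825.0000
edge 3: (18.5,23)→(17.5,30)  cross = 18.5·30 − 17.5·23 = 152.5000; (r_i+r_j)·cross = 36·152.5000 = 5490.0000
edge 4: (17.5,30)→(14.5,39)  cross = 17.5·39 − 14.5·30 = 247.5000; (r_i+r_j)·cross = 32·247.5000 = 7920.0000
edge 5: (14.5,39)→(5.5,35.5)  cross = 14.5·35.5 − 5.5·39 = 300.2500; (r_i+r_j)·cross = 20·300.2500 = 6005.0000
edge 6: (5.5,35.5)→(4.5,34.5)  cross = 5.5·34.5 − 4.5·35.5 = 30.0000; (r_i+r_j)·cross = 10·30.0000 = 300.0000
edge 7: (4.5,34.5)→(1,22)  cross = 4.5·22 − 1·34.5 = 64.5000; (r_i+r_j)·cross = 5.5·64.5000 = 354.7500
Σcross = 835.7500 → A = |Σcross|/2 = 417.8750 mm²
Σ(r_i+r_j)·cross = 27259.2500 → first moment M = |Σ|/6 = 4543.2083
R_c = M/A = 4543.2083/417.8750 = 10.8722 mm
θ = 72° = 1.256637 rad
V = θ·R_c·A = 1.256637·10.8722·417.8750 = 5709.164 mm³

Volume = 5709.164 mm³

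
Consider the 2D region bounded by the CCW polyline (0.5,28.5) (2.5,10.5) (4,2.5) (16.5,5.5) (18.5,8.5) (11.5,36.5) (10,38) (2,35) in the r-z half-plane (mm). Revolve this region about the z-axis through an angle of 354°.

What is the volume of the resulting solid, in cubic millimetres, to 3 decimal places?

Volume = 23459.891 mm³

Profile (r,z), 8 vertices: (0.5,28.5) (2.5,10.5) (4,2.5) (16.5,5.5) (18.5,8.5) (11.5,36.5) (10,38) (2,35)
edge 0: (0.5,28.5)→(2.5,10.5)  cross = 0.5·10.5 − 2.5·28.5 = -66.0000; (r_i+r_j)·cross = 3·-66.0000 = -198.0000
edge 1: (2.5,10.5)→(4,2.5)  cross = 2.5·2.5 − 4·10.5 = -35.7500; (r_i+r_j)·cross = 6.5·-35.7500 = -232.3750
edge 2: (4,2.5)→(16.5,5.5)  cross = 4·5.5 − 16.5·2.5 = -19.2500; (r_i+r_j)·cross = 20.5·-19.2500 = -394.6250
edge 3: (16.5,5.5)→(18.5,8.5)  cross = 16.5·8.5 − 18.5·5.5 = 38.5000; (r_i+r_j)·cross = 35·38.5000 = 1347.5000
edge 4: (18.5,8.5)→(11.5,36.5)  cross = 18.5·36.5 − 11.5·8.5 = 577.5000; (r_i+r_j)·cross = 30·577.5000 = 17325.0000
edge 5: (11.5,36.5)→(10,38)  cross = 11.5·38 − 10·36.5 = 72.0000; (r_i+r_j)·cross = 21.5·72.0000 = 1548.0000
edge 6: (10,38)→(2,35)  cross = 10·35 − 2·38 = 274.0000; (r_i+r_j)·cross = 12·274.0000 = 3288.0000
edge 7: (2,35)→(0.5,28.5)  cross = 2·28.5 − 0.5·35 = 39.5000; (r_i+r_j)·cross = 2.5·39.5000 = 98.7500
Σcross = 880.5000 → A = |Σcross|/2 = 440.2500 mm²
Σ(r_i+r_j)·cross = 22782.2500 → first moment M = |Σ|/6 = 3797.0417
R_c = M/A = 3797.0417/440.2500 = 8.6247 mm
θ = 354° = 6.178466 rad
V = θ·R_c·A = 6.178466·8.6247·440.2500 = 23459.891 mm³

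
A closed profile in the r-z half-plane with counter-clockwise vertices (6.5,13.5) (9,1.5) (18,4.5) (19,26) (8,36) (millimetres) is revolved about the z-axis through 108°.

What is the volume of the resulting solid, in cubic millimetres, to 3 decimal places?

Volume = 7480.093 mm³

Profile (r,z), 5 vertices: (6.5,13.5) (9,1.5) (18,4.5) (19,26) (8,36)
edge 0: (6.5,13.5)→(9,1.5)  cross = 6.5·1.5 − 9·13.5 = -111.7500; (r_i+r_j)·cross = 15.5·-111.7500 = -1732.1250
edge 1: (9,1.5)→(18,4.5)  cross = 9·4.5 − 18·1.5 = 13.5000; (r_i+r_j)·cross = 27·13.5000 = 364.5000
edge 2: (18,4.5)→(19,26)  cross = 18·26 − 19·4.5 = 382.5000; (r_i+r_j)·cross = 37·382.5000 = 14152.5000
edge 3: (19,26)→(8,36)  cross = 19·36 − 8·26 = 476.0000; (r_i+r_j)·cross = 27·476.0000 = 12852.0000
edge 4: (8,36)→(6.5,13.5)  cross = 8·13.5 − 6.5·36 = -126.0000; (r_i+r_j)·cross = 14.5·-126.0000 = -1827.0000
Σcross = 634.2500 → A = |Σcross|/2 = 317.1250 mm²
Σ(r_i+r_j)·cross = 23809.8750 → first moment M = |Σ|/6 = 3968.3125
R_c = M/A = 3968.3125/317.1250 = 12.5134 mm
θ = 108° = 1.884956 rad
V = θ·R_c·A = 1.884956·12.5134·317.1250 = 7480.093 mm³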